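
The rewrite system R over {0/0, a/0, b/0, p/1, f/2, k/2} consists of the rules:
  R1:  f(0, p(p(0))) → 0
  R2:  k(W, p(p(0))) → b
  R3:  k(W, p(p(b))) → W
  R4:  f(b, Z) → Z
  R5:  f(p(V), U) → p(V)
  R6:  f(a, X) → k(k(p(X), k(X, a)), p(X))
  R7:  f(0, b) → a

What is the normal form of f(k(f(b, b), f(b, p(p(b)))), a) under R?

a

1. f(k(f(b, b), f(b, p(p(b)))), a)  →  f(k(b, f(b, p(p(b)))), a)   [R4 at 1.1]
2. f(k(b, f(b, p(p(b)))), a)  →  f(k(b, p(p(b))), a)   [R4 at 1.2]
3. f(k(b, p(p(b))), a)  →  f(b, a)   [R3 at 1]
4. f(b, a)  →  a   [R4 at ε]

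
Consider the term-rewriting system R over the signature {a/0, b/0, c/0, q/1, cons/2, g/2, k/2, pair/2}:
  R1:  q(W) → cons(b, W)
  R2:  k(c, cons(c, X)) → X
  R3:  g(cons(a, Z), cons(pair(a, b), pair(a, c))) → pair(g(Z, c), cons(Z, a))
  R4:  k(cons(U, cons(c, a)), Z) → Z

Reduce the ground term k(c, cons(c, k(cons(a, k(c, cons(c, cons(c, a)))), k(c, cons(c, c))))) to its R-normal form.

c

1. k(c, cons(c, k(cons(a, k(c, cons(c, cons(c, a)))), k(c, cons(c, c)))))  →  k(cons(a, k(c, cons(c, cons(c, a)))), k(c, cons(c, c)))   [R2 at ε]
2. k(cons(a, k(c, cons(c, cons(c, a)))), k(c, cons(c, c)))  →  k(cons(a, cons(c, a)), k(c, cons(c, c)))   [R2 at 1.2]
3. k(cons(a, cons(c, a)), k(c, cons(c, c)))  →  k(c, cons(c, c))   [R4 at ε]
4. k(c, cons(c, c))  →  c   [R2 at ε]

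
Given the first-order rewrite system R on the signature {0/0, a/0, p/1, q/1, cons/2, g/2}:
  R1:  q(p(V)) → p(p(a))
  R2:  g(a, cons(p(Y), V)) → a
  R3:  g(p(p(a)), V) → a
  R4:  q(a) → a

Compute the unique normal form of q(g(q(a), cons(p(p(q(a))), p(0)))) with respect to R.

1. q(g(q(a), cons(p(p(q(a))), p(0))))  →  q(g(a, cons(p(p(q(a))), p(0))))   [R4 at 1.1]
2. q(g(a, cons(p(p(q(a))), p(0))))  →  q(a)   [R2 at 1]
3. q(a)  →  a   [R4 at ε]

a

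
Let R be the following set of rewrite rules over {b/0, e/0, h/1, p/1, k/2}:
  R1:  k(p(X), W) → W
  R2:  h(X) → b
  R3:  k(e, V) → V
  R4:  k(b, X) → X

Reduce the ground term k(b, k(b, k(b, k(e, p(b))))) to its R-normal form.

1. k(b, k(b, k(b, k(e, p(b)))))  →  k(b, k(b, k(e, p(b))))   [R4 at ε]
2. k(b, k(b, k(e, p(b))))  →  k(b, k(e, p(b)))   [R4 at ε]
3. k(b, k(e, p(b)))  →  k(e, p(b))   [R4 at ε]
4. k(e, p(b))  →  p(b)   [R3 at ε]

p(b)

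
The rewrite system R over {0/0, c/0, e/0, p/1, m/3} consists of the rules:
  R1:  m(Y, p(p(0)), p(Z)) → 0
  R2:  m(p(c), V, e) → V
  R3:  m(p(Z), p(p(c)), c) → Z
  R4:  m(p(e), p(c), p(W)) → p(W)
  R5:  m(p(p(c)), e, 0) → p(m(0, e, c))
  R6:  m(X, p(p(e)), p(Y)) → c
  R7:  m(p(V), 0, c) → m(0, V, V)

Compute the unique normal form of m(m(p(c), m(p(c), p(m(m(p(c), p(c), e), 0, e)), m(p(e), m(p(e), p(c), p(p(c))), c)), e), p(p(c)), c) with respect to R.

0

1. m(m(p(c), m(p(c), p(m(m(p(c), p(c), e), 0, e)), m(p(e), m(p(e), p(c), p(p(c))), c)), e), p(p(c)), c)  →  m(m(p(c), p(m(m(p(c), p(c), e), 0, e)), m(p(e), m(p(e), p(c), p(p(c))), c)), p(p(c)), c)   [R2 at 1]
2. m(m(p(c), p(m(m(p(c), p(c), e), 0, e)), m(p(e), m(p(e), p(c), p(p(c))), c)), p(p(c)), c)  →  m(m(p(c), p(m(p(c), 0, e)), m(p(e), m(p(e), p(c), p(p(c))), c)), p(p(c)), c)   [R2 at 1.2.1.1]
3. m(m(p(c), p(m(p(c), 0, e)), m(p(e), m(p(e), p(c), p(p(c))), c)), p(p(c)), c)  →  m(m(p(c), p(0), m(p(e), m(p(e), p(c), p(p(c))), c)), p(p(c)), c)   [R2 at 1.2.1]
4. m(m(p(c), p(0), m(p(e), m(p(e), p(c), p(p(c))), c)), p(p(c)), c)  →  m(m(p(c), p(0), m(p(e), p(p(c)), c)), p(p(c)), c)   [R4 at 1.3.2]
5. m(m(p(c), p(0), m(p(e), p(p(c)), c)), p(p(c)), c)  →  m(m(p(c), p(0), e), p(p(c)), c)   [R3 at 1.3]
6. m(m(p(c), p(0), e), p(p(c)), c)  →  m(p(0), p(p(c)), c)   [R2 at 1]
7. m(p(0), p(p(c)), c)  →  0   [R3 at ε]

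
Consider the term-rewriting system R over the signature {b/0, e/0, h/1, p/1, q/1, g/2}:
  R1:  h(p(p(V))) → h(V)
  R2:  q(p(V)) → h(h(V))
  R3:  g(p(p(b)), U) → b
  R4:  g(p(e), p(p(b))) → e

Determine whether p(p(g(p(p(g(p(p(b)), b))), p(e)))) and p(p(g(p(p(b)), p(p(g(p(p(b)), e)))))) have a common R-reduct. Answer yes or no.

yes — NF(t₁) = p(p(b)), NF(t₂) = p(p(b))

Reduce t₁ = p(p(g(p(p(g(p(p(b)), b))), p(e)))):
1. p(p(g(p(p(g(p(p(b)), b))), p(e))))  →  p(p(g(p(p(b)), p(e))))   [R3 at 1.1.1.1.1]
2. p(p(g(p(p(b)), p(e))))  →  p(p(b))   [R3 at 1.1]

Reduce t₂ = p(p(g(p(p(b)), p(p(g(p(p(b)), e)))))):
1. p(p(g(p(p(b)), p(p(g(p(p(b)), e))))))  →  p(p(b))   [R3 at 1.1]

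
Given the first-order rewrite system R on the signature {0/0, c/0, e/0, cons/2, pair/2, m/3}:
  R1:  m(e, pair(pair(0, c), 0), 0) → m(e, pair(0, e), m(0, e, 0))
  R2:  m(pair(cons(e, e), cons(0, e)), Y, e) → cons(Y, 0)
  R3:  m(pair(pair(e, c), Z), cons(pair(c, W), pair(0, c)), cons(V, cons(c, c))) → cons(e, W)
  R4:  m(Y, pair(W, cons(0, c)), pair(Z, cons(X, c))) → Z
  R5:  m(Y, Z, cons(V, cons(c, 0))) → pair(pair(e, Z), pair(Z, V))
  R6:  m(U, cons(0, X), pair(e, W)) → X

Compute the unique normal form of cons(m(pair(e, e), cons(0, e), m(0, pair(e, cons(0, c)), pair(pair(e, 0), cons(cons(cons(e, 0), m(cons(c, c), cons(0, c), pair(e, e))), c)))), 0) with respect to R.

cons(e, 0)

1. cons(m(pair(e, e), cons(0, e), m(0, pair(e, cons(0, c)), pair(pair(e, 0), cons(cons(cons(e, 0), m(cons(c, c), cons(0, c), pair(e, e))), c)))), 0)  →  cons(m(pair(e, e), cons(0, e), pair(e, 0)), 0)   [R4 at 1.3]
2. cons(m(pair(e, e), cons(0, e), pair(e, 0)), 0)  →  cons(e, 0)   [R6 at 1]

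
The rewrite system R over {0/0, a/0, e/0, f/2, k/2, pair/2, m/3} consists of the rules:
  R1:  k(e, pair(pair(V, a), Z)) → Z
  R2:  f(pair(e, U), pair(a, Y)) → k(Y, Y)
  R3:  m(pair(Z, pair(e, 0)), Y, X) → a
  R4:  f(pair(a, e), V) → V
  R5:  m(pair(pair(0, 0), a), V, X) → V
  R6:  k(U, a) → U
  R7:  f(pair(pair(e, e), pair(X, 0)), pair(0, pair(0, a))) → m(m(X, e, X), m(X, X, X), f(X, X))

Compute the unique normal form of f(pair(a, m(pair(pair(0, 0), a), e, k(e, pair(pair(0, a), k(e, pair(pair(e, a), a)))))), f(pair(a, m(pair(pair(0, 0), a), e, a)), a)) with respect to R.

a

1. f(pair(a, m(pair(pair(0, 0), a), e, k(e, pair(pair(0, a), k(e, pair(pair(e, a), a)))))), f(pair(a, m(pair(pair(0, 0), a), e, a)), a))  →  f(pair(a, e), f(pair(a, m(pair(pair(0, 0), a), e, a)), a))   [R5 at 1.2]
2. f(pair(a, e), f(pair(a, m(pair(pair(0, 0), a), e, a)), a))  →  f(pair(a, m(pair(pair(0, 0), a), e, a)), a)   [R4 at ε]
3. f(pair(a, m(pair(pair(0, 0), a), e, a)), a)  →  f(pair(a, e), a)   [R5 at 1.2]
4. f(pair(a, e), a)  →  a   [R4 at ε]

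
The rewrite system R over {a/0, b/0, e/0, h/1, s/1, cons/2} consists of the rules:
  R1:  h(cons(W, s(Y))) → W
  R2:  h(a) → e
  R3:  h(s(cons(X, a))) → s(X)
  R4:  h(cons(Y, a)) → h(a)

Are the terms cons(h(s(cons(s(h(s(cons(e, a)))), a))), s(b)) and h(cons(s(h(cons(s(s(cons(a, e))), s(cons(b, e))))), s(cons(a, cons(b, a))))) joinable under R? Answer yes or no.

no — NF(t₁) = cons(s(s(s(e))), s(b)), NF(t₂) = s(s(s(cons(a, e))))

Reduce t₁ = cons(h(s(cons(s(h(s(cons(e, a)))), a))), s(b)):
1. cons(h(s(cons(s(h(s(cons(e, a)))), a))), s(b))  →  cons(s(s(h(s(cons(e, a))))), s(b))   [R3 at 1]
2. cons(s(s(h(s(cons(e, a))))), s(b))  →  cons(s(s(s(e))), s(b))   [R3 at 1.1.1]

Reduce t₂ = h(cons(s(h(cons(s(s(cons(a, e))), s(cons(b, e))))), s(cons(a, cons(b, a))))):
1. h(cons(s(h(cons(s(s(cons(a, e))), s(cons(b, e))))), s(cons(a, cons(b, a)))))  →  s(h(cons(s(s(cons(a, e))), s(cons(b, e)))))   [R1 at ε]
2. s(h(cons(s(s(cons(a, e))), s(cons(b, e)))))  →  s(s(s(cons(a, e))))   [R1 at 1]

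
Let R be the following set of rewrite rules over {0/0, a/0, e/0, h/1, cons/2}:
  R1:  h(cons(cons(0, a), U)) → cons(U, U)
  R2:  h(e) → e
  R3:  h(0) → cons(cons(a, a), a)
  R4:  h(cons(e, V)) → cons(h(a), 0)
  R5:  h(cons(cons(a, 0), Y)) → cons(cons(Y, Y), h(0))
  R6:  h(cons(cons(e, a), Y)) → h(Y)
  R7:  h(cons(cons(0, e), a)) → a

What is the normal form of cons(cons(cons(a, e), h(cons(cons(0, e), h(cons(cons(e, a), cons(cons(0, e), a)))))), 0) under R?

1. cons(cons(cons(a, e), h(cons(cons(0, e), h(cons(cons(e, a), cons(cons(0, e), a)))))), 0)  →  cons(cons(cons(a, e), h(cons(cons(0, e), h(cons(cons(0, e), a))))), 0)   [R6 at 1.2.1.2]
2. cons(cons(cons(a, e), h(cons(cons(0, e), h(cons(cons(0, e), a))))), 0)  →  cons(cons(cons(a, e), h(cons(cons(0, e), a))), 0)   [R7 at 1.2.1.2]
3. cons(cons(cons(a, e), h(cons(cons(0, e), a))), 0)  →  cons(cons(cons(a, e), a), 0)   [R7 at 1.2]

cons(cons(cons(a, e), a), 0)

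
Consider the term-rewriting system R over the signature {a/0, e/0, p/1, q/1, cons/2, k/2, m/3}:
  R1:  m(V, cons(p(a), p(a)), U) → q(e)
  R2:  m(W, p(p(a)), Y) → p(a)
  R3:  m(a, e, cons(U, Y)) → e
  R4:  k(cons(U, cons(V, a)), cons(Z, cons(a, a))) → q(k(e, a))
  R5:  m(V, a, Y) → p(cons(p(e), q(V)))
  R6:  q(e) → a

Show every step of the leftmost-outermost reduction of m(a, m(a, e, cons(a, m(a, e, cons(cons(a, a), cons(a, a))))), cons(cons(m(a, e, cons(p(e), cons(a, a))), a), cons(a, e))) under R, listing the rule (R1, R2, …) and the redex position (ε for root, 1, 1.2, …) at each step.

e

1. m(a, m(a, e, cons(a, m(a, e, cons(cons(a, a), cons(a, a))))), cons(cons(m(a, e, cons(p(e), cons(a, a))), a), cons(a, e)))  →  m(a, e, cons(cons(m(a, e, cons(p(e), cons(a, a))), a), cons(a, e)))   [R3 at 2]
2. m(a, e, cons(cons(m(a, e, cons(p(e), cons(a, a))), a), cons(a, e)))  →  e   [R3 at ε]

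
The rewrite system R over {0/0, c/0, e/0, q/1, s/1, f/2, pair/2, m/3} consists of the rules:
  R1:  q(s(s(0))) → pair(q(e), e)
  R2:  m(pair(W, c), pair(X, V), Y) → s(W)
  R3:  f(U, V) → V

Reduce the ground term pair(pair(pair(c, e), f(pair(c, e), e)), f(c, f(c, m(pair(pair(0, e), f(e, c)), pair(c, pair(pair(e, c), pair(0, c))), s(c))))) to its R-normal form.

1. pair(pair(pair(c, e), f(pair(c, e), e)), f(c, f(c, m(pair(pair(0, e), f(e, c)), pair(c, pair(pair(e, c), pair(0, c))), s(c)))))  →  pair(pair(pair(c, e), e), f(c, f(c, m(pair(pair(0, e), f(e, c)), pair(c, pair(pair(e, c), pair(0, c))), s(c)))))   [R3 at 1.2]
2. pair(pair(pair(c, e), e), f(c, f(c, m(pair(pair(0, e), f(e, c)), pair(c, pair(pair(e, c), pair(0, c))), s(c)))))  →  pair(pair(pair(c, e), e), f(c, m(pair(pair(0, e), f(e, c)), pair(c, pair(pair(e, c), pair(0, c))), s(c))))   [R3 at 2]
3. pair(pair(pair(c, e), e), f(c, m(pair(pair(0, e), f(e, c)), pair(c, pair(pair(e, c), pair(0, c))), s(c))))  →  pair(pair(pair(c, e), e), m(pair(pair(0, e), f(e, c)), pair(c, pair(pair(e, c), pair(0, c))), s(c)))   [R3 at 2]
4. pair(pair(pair(c, e), e), m(pair(pair(0, e), f(e, c)), pair(c, pair(pair(e, c), pair(0, c))), s(c)))  →  pair(pair(pair(c, e), e), m(pair(pair(0, e), c), pair(c, pair(pair(e, c), pair(0, c))), s(c)))   [R3 at 2.1.2]
5. pair(pair(pair(c, e), e), m(pair(pair(0, e), c), pair(c, pair(pair(e, c), pair(0, c))), s(c)))  →  pair(pair(pair(c, e), e), s(pair(0, e)))   [R2 at 2]

pair(pair(pair(c, e), e), s(pair(0, e)))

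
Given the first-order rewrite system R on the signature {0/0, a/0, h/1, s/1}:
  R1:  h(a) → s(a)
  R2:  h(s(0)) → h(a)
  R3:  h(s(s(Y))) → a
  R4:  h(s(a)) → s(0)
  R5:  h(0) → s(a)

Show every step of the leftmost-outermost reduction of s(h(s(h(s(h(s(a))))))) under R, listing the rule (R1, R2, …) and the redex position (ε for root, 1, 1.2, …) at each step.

1. s(h(s(h(s(h(s(a)))))))  →  s(h(s(h(s(s(0))))))   [R4 at 1.1.1.1.1]
2. s(h(s(h(s(s(0))))))  →  s(h(s(a)))   [R3 at 1.1.1]
3. s(h(s(a)))  →  s(s(0))   [R4 at 1]

s(s(0))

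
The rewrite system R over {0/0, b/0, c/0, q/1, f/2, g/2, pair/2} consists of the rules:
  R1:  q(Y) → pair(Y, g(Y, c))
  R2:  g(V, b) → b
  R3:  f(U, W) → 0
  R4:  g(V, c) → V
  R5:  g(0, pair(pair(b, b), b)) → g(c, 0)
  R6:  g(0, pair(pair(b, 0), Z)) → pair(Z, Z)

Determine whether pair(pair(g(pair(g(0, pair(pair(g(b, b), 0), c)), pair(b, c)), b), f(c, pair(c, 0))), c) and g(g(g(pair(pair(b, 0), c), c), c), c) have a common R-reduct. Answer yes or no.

Reduce t₁ = pair(pair(g(pair(g(0, pair(pair(g(b, b), 0), c)), pair(b, c)), b), f(c, pair(c, 0))), c):
1. pair(pair(g(pair(g(0, pair(pair(g(b, b), 0), c)), pair(b, c)), b), f(c, pair(c, 0))), c)  →  pair(pair(b, f(c, pair(c, 0))), c)   [R2 at 1.1]
2. pair(pair(b, f(c, pair(c, 0))), c)  →  pair(pair(b, 0), c)   [R3 at 1.2]

Reduce t₂ = g(g(g(pair(pair(b, 0), c), c), c), c):
1. g(g(g(pair(pair(b, 0), c), c), c), c)  →  g(g(pair(pair(b, 0), c), c), c)   [R4 at ε]
2. g(g(pair(pair(b, 0), c), c), c)  →  g(pair(pair(b, 0), c), c)   [R4 at ε]
3. g(pair(pair(b, 0), c), c)  →  pair(pair(b, 0), c)   [R4 at ε]

yes — NF(t₁) = pair(pair(b, 0), c), NF(t₂) = pair(pair(b, 0), c)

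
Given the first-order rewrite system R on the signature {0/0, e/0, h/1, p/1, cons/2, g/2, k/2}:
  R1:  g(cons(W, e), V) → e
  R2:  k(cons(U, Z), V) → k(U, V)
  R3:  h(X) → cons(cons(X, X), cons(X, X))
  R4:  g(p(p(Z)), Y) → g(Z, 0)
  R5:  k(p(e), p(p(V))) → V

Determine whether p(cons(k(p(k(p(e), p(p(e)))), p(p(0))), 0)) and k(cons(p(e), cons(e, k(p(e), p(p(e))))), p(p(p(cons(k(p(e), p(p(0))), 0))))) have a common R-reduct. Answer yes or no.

Reduce t₁ = p(cons(k(p(k(p(e), p(p(e)))), p(p(0))), 0)):
1. p(cons(k(p(k(p(e), p(p(e)))), p(p(0))), 0))  →  p(cons(k(p(e), p(p(0))), 0))   [R5 at 1.1.1.1]
2. p(cons(k(p(e), p(p(0))), 0))  →  p(cons(0, 0))   [R5 at 1.1]

Reduce t₂ = k(cons(p(e), cons(e, k(p(e), p(p(e))))), p(p(p(cons(k(p(e), p(p(0))), 0))))):
1. k(cons(p(e), cons(e, k(p(e), p(p(e))))), p(p(p(cons(k(p(e), p(p(0))), 0)))))  →  k(p(e), p(p(p(cons(k(p(e), p(p(0))), 0)))))   [R2 at ε]
2. k(p(e), p(p(p(cons(k(p(e), p(p(0))), 0)))))  →  p(cons(k(p(e), p(p(0))), 0))   [R5 at ε]
3. p(cons(k(p(e), p(p(0))), 0))  →  p(cons(0, 0))   [R5 at 1.1]

yes — NF(t₁) = p(cons(0, 0)), NF(t₂) = p(cons(0, 0))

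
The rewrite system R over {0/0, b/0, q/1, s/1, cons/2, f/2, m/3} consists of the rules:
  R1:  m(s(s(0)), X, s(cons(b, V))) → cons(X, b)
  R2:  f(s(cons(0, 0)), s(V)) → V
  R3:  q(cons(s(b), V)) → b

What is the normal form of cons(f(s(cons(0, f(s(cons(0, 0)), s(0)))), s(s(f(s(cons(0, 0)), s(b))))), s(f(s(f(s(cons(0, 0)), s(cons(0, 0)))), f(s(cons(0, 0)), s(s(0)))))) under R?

cons(s(b), s(0))

1. cons(f(s(cons(0, f(s(cons(0, 0)), s(0)))), s(s(f(s(cons(0, 0)), s(b))))), s(f(s(f(s(cons(0, 0)), s(cons(0, 0)))), f(s(cons(0, 0)), s(s(0))))))  →  cons(f(s(cons(0, 0)), s(s(f(s(cons(0, 0)), s(b))))), s(f(s(f(s(cons(0, 0)), s(cons(0, 0)))), f(s(cons(0, 0)), s(s(0))))))   [R2 at 1.1.1.2]
2. cons(f(s(cons(0, 0)), s(s(f(s(cons(0, 0)), s(b))))), s(f(s(f(s(cons(0, 0)), s(cons(0, 0)))), f(s(cons(0, 0)), s(s(0))))))  →  cons(s(f(s(cons(0, 0)), s(b))), s(f(s(f(s(cons(0, 0)), s(cons(0, 0)))), f(s(cons(0, 0)), s(s(0))))))   [R2 at 1]
3. cons(s(f(s(cons(0, 0)), s(b))), s(f(s(f(s(cons(0, 0)), s(cons(0, 0)))), f(s(cons(0, 0)), s(s(0))))))  →  cons(s(b), s(f(s(f(s(cons(0, 0)), s(cons(0, 0)))), f(s(cons(0, 0)), s(s(0))))))   [R2 at 1.1]
4. cons(s(b), s(f(s(f(s(cons(0, 0)), s(cons(0, 0)))), f(s(cons(0, 0)), s(s(0))))))  →  cons(s(b), s(f(s(cons(0, 0)), f(s(cons(0, 0)), s(s(0))))))   [R2 at 2.1.1.1]
5. cons(s(b), s(f(s(cons(0, 0)), f(s(cons(0, 0)), s(s(0))))))  →  cons(s(b), s(f(s(cons(0, 0)), s(0))))   [R2 at 2.1.2]
6. cons(s(b), s(f(s(cons(0, 0)), s(0))))  →  cons(s(b), s(0))   [R2 at 2.1]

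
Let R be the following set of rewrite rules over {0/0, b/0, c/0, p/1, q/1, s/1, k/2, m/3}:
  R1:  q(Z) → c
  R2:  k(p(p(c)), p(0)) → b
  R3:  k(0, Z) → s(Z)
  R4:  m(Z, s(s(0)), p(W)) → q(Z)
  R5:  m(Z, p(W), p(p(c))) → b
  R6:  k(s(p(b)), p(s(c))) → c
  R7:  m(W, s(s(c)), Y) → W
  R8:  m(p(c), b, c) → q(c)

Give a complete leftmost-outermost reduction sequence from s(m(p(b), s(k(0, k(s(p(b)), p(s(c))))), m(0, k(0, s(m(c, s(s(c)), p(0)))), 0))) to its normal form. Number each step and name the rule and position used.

1. s(m(p(b), s(k(0, k(s(p(b)), p(s(c))))), m(0, k(0, s(m(c, s(s(c)), p(0)))), 0)))  →  s(m(p(b), s(s(k(s(p(b)), p(s(c))))), m(0, k(0, s(m(c, s(s(c)), p(0)))), 0)))   [R3 at 1.2.1]
2. s(m(p(b), s(s(k(s(p(b)), p(s(c))))), m(0, k(0, s(m(c, s(s(c)), p(0)))), 0)))  →  s(m(p(b), s(s(c)), m(0, k(0, s(m(c, s(s(c)), p(0)))), 0)))   [R6 at 1.2.1.1]
3. s(m(p(b), s(s(c)), m(0, k(0, s(m(c, s(s(c)), p(0)))), 0)))  →  s(p(b))   [R7 at 1]

s(p(b))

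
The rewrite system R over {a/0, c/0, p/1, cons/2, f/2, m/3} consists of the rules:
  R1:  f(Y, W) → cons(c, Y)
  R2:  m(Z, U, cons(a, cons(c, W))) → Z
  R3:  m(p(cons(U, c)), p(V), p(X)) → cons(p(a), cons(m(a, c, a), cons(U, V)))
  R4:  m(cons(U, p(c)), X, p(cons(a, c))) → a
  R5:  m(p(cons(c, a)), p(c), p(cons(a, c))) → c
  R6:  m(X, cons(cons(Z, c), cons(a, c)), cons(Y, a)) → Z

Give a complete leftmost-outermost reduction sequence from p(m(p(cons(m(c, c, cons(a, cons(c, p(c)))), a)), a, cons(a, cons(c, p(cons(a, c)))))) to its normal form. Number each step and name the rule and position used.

p(p(cons(c, a)))

1. p(m(p(cons(m(c, c, cons(a, cons(c, p(c)))), a)), a, cons(a, cons(c, p(cons(a, c))))))  →  p(p(cons(m(c, c, cons(a, cons(c, p(c)))), a)))   [R2 at 1]
2. p(p(cons(m(c, c, cons(a, cons(c, p(c)))), a)))  →  p(p(cons(c, a)))   [R2 at 1.1.1]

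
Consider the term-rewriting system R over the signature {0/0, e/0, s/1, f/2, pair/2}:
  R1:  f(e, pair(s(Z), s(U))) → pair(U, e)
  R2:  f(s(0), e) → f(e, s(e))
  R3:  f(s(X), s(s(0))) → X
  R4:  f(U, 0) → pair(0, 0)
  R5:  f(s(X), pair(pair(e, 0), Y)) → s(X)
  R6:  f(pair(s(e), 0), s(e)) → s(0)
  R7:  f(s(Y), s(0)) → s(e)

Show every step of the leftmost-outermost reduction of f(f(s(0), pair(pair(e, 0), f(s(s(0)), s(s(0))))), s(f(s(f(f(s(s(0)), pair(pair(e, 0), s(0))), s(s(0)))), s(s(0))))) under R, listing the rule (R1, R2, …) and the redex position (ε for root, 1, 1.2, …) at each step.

0

1. f(f(s(0), pair(pair(e, 0), f(s(s(0)), s(s(0))))), s(f(s(f(f(s(s(0)), pair(pair(e, 0), s(0))), s(s(0)))), s(s(0)))))  →  f(s(0), s(f(s(f(f(s(s(0)), pair(pair(e, 0), s(0))), s(s(0)))), s(s(0)))))   [R5 at 1]
2. f(s(0), s(f(s(f(f(s(s(0)), pair(pair(e, 0), s(0))), s(s(0)))), s(s(0)))))  →  f(s(0), s(f(f(s(s(0)), pair(pair(e, 0), s(0))), s(s(0)))))   [R3 at 2.1]
3. f(s(0), s(f(f(s(s(0)), pair(pair(e, 0), s(0))), s(s(0)))))  →  f(s(0), s(f(s(s(0)), s(s(0)))))   [R5 at 2.1.1]
4. f(s(0), s(f(s(s(0)), s(s(0)))))  →  f(s(0), s(s(0)))   [R3 at 2.1]
5. f(s(0), s(s(0)))  →  0   [R3 at ε]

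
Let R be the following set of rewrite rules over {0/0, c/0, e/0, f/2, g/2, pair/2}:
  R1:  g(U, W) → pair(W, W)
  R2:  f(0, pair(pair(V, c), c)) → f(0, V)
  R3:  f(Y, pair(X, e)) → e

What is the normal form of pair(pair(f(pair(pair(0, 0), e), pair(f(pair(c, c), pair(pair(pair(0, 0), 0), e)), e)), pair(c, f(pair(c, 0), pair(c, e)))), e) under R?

1. pair(pair(f(pair(pair(0, 0), e), pair(f(pair(c, c), pair(pair(pair(0, 0), 0), e)), e)), pair(c, f(pair(c, 0), pair(c, e)))), e)  →  pair(pair(e, pair(c, f(pair(c, 0), pair(c, e)))), e)   [R3 at 1.1]
2. pair(pair(e, pair(c, f(pair(c, 0), pair(c, e)))), e)  →  pair(pair(e, pair(c, e)), e)   [R3 at 1.2.2]

pair(pair(e, pair(c, e)), e)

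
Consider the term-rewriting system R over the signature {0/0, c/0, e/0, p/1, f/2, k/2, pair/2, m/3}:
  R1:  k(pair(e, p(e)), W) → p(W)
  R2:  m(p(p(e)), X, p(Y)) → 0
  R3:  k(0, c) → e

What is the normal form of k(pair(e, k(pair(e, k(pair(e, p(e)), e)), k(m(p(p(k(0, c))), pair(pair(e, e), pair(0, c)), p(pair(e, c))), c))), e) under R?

p(e)

1. k(pair(e, k(pair(e, k(pair(e, p(e)), e)), k(m(p(p(k(0, c))), pair(pair(e, e), pair(0, c)), p(pair(e, c))), c))), e)  →  k(pair(e, k(pair(e, p(e)), k(m(p(p(k(0, c))), pair(pair(e, e), pair(0, c)), p(pair(e, c))), c))), e)   [R1 at 1.2.1.2]
2. k(pair(e, k(pair(e, p(e)), k(m(p(p(k(0, c))), pair(pair(e, e), pair(0, c)), p(pair(e, c))), c))), e)  →  k(pair(e, p(k(m(p(p(k(0, c))), pair(pair(e, e), pair(0, c)), p(pair(e, c))), c))), e)   [R1 at 1.2]
3. k(pair(e, p(k(m(p(p(k(0, c))), pair(pair(e, e), pair(0, c)), p(pair(e, c))), c))), e)  →  k(pair(e, p(k(m(p(p(e)), pair(pair(e, e), pair(0, c)), p(pair(e, c))), c))), e)   [R3 at 1.2.1.1.1.1.1]
4. k(pair(e, p(k(m(p(p(e)), pair(pair(e, e), pair(0, c)), p(pair(e, c))), c))), e)  →  k(pair(e, p(k(0, c))), e)   [R2 at 1.2.1.1]
5. k(pair(e, p(k(0, c))), e)  →  k(pair(e, p(e)), e)   [R3 at 1.2.1]
6. k(pair(e, p(e)), e)  →  p(e)   [R1 at ε]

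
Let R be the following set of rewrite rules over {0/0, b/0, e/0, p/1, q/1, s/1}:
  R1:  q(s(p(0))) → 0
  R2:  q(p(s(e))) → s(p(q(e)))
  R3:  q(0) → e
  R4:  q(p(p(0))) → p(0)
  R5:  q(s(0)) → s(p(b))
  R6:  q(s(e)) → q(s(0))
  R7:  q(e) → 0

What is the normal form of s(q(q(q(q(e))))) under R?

1. s(q(q(q(q(e)))))  →  s(q(q(q(0))))   [R7 at 1.1.1.1]
2. s(q(q(q(0))))  →  s(q(q(e)))   [R3 at 1.1.1]
3. s(q(q(e)))  →  s(q(0))   [R7 at 1.1]
4. s(q(0))  →  s(e)   [R3 at 1]

s(e)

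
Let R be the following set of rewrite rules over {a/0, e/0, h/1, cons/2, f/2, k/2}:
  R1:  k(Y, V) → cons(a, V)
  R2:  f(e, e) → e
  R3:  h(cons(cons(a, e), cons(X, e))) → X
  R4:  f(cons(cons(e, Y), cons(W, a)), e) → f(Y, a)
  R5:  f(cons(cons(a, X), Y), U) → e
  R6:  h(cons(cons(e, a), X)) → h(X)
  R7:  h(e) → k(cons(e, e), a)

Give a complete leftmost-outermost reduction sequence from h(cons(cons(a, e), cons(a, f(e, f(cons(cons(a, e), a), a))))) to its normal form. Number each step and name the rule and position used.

a

1. h(cons(cons(a, e), cons(a, f(e, f(cons(cons(a, e), a), a)))))  →  h(cons(cons(a, e), cons(a, f(e, e))))   [R5 at 1.2.2.2]
2. h(cons(cons(a, e), cons(a, f(e, e))))  →  h(cons(cons(a, e), cons(a, e)))   [R2 at 1.2.2]
3. h(cons(cons(a, e), cons(a, e)))  →  a   [R3 at ε]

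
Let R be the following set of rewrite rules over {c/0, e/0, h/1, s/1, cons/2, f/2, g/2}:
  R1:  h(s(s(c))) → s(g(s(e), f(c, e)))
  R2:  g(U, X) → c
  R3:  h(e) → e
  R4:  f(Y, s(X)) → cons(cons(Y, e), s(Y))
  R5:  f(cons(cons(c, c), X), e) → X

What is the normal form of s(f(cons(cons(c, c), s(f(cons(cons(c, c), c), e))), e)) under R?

1. s(f(cons(cons(c, c), s(f(cons(cons(c, c), c), e))), e))  →  s(s(f(cons(cons(c, c), c), e)))   [R5 at 1]
2. s(s(f(cons(cons(c, c), c), e)))  →  s(s(c))   [R5 at 1.1]

s(s(c))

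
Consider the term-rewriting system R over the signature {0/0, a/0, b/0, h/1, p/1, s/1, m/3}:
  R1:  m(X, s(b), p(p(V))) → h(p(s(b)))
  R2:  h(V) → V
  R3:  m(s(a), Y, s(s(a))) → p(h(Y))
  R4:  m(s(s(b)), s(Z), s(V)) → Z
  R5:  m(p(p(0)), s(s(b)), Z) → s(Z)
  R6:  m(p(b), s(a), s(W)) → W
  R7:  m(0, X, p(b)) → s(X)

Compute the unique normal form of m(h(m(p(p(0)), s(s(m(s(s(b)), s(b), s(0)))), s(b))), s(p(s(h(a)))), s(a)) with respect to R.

1. m(h(m(p(p(0)), s(s(m(s(s(b)), s(b), s(0)))), s(b))), s(p(s(h(a)))), s(a))  →  m(m(p(p(0)), s(s(m(s(s(b)), s(b), s(0)))), s(b)), s(p(s(h(a)))), s(a))   [R2 at 1]
2. m(m(p(p(0)), s(s(m(s(s(b)), s(b), s(0)))), s(b)), s(p(s(h(a)))), s(a))  →  m(m(p(p(0)), s(s(b)), s(b)), s(p(s(h(a)))), s(a))   [R4 at 1.2.1.1]
3. m(m(p(p(0)), s(s(b)), s(b)), s(p(s(h(a)))), s(a))  →  m(s(s(b)), s(p(s(h(a)))), s(a))   [R5 at 1]
4. m(s(s(b)), s(p(s(h(a)))), s(a))  →  p(s(h(a)))   [R4 at ε]
5. p(s(h(a)))  →  p(s(a))   [R2 at 1.1]

p(s(a))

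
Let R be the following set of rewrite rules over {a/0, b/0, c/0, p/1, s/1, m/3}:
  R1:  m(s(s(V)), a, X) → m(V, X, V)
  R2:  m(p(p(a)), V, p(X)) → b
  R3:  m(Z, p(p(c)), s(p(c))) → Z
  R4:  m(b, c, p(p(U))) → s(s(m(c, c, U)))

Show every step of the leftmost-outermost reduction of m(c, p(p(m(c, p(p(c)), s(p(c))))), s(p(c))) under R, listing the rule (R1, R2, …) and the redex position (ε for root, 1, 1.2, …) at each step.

1. m(c, p(p(m(c, p(p(c)), s(p(c))))), s(p(c)))  →  m(c, p(p(c)), s(p(c)))   [R3 at 2.1.1]
2. m(c, p(p(c)), s(p(c)))  →  c   [R3 at ε]

c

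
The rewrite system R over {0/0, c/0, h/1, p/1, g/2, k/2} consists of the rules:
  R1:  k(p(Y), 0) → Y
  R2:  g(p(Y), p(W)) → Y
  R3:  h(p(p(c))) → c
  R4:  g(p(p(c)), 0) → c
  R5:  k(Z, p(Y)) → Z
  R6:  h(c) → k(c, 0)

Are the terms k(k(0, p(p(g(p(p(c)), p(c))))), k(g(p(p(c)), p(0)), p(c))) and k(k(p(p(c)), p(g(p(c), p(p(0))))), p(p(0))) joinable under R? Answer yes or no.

no — NF(t₁) = 0, NF(t₂) = p(p(c))

Reduce t₁ = k(k(0, p(p(g(p(p(c)), p(c))))), k(g(p(p(c)), p(0)), p(c))):
1. k(k(0, p(p(g(p(p(c)), p(c))))), k(g(p(p(c)), p(0)), p(c)))  →  k(0, k(g(p(p(c)), p(0)), p(c)))   [R5 at 1]
2. k(0, k(g(p(p(c)), p(0)), p(c)))  →  k(0, g(p(p(c)), p(0)))   [R5 at 2]
3. k(0, g(p(p(c)), p(0)))  →  k(0, p(c))   [R2 at 2]
4. k(0, p(c))  →  0   [R5 at ε]

Reduce t₂ = k(k(p(p(c)), p(g(p(c), p(p(0))))), p(p(0))):
1. k(k(p(p(c)), p(g(p(c), p(p(0))))), p(p(0)))  →  k(p(p(c)), p(g(p(c), p(p(0)))))   [R5 at ε]
2. k(p(p(c)), p(g(p(c), p(p(0)))))  →  p(p(c))   [R5 at ε]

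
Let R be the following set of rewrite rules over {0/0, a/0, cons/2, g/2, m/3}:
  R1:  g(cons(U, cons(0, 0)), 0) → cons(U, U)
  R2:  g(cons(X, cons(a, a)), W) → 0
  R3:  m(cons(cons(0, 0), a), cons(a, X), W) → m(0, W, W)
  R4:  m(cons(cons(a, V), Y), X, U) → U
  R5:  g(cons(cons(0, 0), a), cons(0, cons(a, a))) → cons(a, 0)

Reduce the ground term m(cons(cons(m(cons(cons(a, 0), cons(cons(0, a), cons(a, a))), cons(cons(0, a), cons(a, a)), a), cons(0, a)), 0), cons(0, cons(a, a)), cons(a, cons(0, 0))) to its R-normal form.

cons(a, cons(0, 0))

1. m(cons(cons(m(cons(cons(a, 0), cons(cons(0, a), cons(a, a))), cons(cons(0, a), cons(a, a)), a), cons(0, a)), 0), cons(0, cons(a, a)), cons(a, cons(0, 0)))  →  m(cons(cons(a, cons(0, a)), 0), cons(0, cons(a, a)), cons(a, cons(0, 0)))   [R4 at 1.1.1]
2. m(cons(cons(a, cons(0, a)), 0), cons(0, cons(a, a)), cons(a, cons(0, 0)))  →  cons(a, cons(0, 0))   [R4 at ε]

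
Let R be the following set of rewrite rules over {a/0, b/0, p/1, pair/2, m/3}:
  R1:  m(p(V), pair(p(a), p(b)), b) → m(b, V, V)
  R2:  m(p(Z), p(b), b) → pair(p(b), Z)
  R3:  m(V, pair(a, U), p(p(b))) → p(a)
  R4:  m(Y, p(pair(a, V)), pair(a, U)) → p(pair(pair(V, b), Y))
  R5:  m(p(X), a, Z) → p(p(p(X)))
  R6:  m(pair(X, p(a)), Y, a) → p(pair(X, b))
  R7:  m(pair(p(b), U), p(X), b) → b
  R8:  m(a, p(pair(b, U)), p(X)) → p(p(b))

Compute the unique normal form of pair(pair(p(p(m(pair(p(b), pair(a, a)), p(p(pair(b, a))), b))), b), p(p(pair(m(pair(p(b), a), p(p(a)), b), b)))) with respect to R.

pair(pair(p(p(b)), b), p(p(pair(b, b))))

1. pair(pair(p(p(m(pair(p(b), pair(a, a)), p(p(pair(b, a))), b))), b), p(p(pair(m(pair(p(b), a), p(p(a)), b), b))))  →  pair(pair(p(p(b)), b), p(p(pair(m(pair(p(b), a), p(p(a)), b), b))))   [R7 at 1.1.1.1]
2. pair(pair(p(p(b)), b), p(p(pair(m(pair(p(b), a), p(p(a)), b), b))))  →  pair(pair(p(p(b)), b), p(p(pair(b, b))))   [R7 at 2.1.1.1]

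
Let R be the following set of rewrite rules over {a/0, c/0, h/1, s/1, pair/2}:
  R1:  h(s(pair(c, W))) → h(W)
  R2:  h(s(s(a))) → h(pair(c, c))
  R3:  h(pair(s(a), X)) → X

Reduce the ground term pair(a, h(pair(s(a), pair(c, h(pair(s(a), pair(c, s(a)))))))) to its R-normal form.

1. pair(a, h(pair(s(a), pair(c, h(pair(s(a), pair(c, s(a))))))))  →  pair(a, pair(c, h(pair(s(a), pair(c, s(a))))))   [R3 at 2]
2. pair(a, pair(c, h(pair(s(a), pair(c, s(a))))))  →  pair(a, pair(c, pair(c, s(a))))   [R3 at 2.2]

pair(a, pair(c, pair(c, s(a))))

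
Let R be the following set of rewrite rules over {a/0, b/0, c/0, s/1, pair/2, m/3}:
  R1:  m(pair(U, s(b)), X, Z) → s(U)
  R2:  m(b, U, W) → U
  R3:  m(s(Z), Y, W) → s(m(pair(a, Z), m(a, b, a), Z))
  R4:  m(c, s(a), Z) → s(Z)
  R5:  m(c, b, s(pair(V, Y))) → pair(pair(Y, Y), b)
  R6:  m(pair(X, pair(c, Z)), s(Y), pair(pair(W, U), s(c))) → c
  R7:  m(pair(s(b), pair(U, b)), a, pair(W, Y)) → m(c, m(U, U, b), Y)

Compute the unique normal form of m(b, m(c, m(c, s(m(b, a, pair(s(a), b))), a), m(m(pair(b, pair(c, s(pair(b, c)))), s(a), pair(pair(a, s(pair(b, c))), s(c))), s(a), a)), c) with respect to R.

s(s(a))

1. m(b, m(c, m(c, s(m(b, a, pair(s(a), b))), a), m(m(pair(b, pair(c, s(pair(b, c)))), s(a), pair(pair(a, s(pair(b, c))), s(c))), s(a), a)), c)  →  m(c, m(c, s(m(b, a, pair(s(a), b))), a), m(m(pair(b, pair(c, s(pair(b, c)))), s(a), pair(pair(a, s(pair(b, c))), s(c))), s(a), a))   [R2 at ε]
2. m(c, m(c, s(m(b, a, pair(s(a), b))), a), m(m(pair(b, pair(c, s(pair(b, c)))), s(a), pair(pair(a, s(pair(b, c))), s(c))), s(a), a))  →  m(c, m(c, s(a), a), m(m(pair(b, pair(c, s(pair(b, c)))), s(a), pair(pair(a, s(pair(b, c))), s(c))), s(a), a))   [R2 at 2.2.1]
3. m(c, m(c, s(a), a), m(m(pair(b, pair(c, s(pair(b, c)))), s(a), pair(pair(a, s(pair(b, c))), s(c))), s(a), a))  →  m(c, s(a), m(m(pair(b, pair(c, s(pair(b, c)))), s(a), pair(pair(a, s(pair(b, c))), s(c))), s(a), a))   [R4 at 2]
4. m(c, s(a), m(m(pair(b, pair(c, s(pair(b, c)))), s(a), pair(pair(a, s(pair(b, c))), s(c))), s(a), a))  →  s(m(m(pair(b, pair(c, s(pair(b, c)))), s(a), pair(pair(a, s(pair(b, c))), s(c))), s(a), a))   [R4 at ε]
5. s(m(m(pair(b, pair(c, s(pair(b, c)))), s(a), pair(pair(a, s(pair(b, c))), s(c))), s(a), a))  →  s(m(c, s(a), a))   [R6 at 1.1]
6. s(m(c, s(a), a))  →  s(s(a))   [R4 at 1]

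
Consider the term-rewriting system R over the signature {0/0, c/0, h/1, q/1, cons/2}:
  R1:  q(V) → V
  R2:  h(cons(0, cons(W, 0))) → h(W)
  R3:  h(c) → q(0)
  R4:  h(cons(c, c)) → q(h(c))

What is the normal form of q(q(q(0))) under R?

0

1. q(q(q(0)))  →  q(q(0))   [R1 at ε]
2. q(q(0))  →  q(0)   [R1 at ε]
3. q(0)  →  0   [R1 at ε]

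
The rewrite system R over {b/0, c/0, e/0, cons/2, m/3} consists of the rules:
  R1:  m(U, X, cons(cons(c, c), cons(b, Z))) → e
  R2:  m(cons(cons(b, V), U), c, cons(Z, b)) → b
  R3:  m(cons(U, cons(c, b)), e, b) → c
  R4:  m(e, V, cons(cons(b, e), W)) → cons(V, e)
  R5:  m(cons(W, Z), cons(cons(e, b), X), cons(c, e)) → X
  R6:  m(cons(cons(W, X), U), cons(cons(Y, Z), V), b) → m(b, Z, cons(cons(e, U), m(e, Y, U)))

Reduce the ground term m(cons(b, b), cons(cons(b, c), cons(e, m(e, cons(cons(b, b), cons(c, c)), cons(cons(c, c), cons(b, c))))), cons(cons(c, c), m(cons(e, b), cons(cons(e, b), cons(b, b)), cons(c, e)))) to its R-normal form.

e

1. m(cons(b, b), cons(cons(b, c), cons(e, m(e, cons(cons(b, b), cons(c, c)), cons(cons(c, c), cons(b, c))))), cons(cons(c, c), m(cons(e, b), cons(cons(e, b), cons(b, b)), cons(c, e))))  →  m(cons(b, b), cons(cons(b, c), cons(e, e)), cons(cons(c, c), m(cons(e, b), cons(cons(e, b), cons(b, b)), cons(c, e))))   [R1 at 2.2.2]
2. m(cons(b, b), cons(cons(b, c), cons(e, e)), cons(cons(c, c), m(cons(e, b), cons(cons(e, b), cons(b, b)), cons(c, e))))  →  m(cons(b, b), cons(cons(b, c), cons(e, e)), cons(cons(c, c), cons(b, b)))   [R5 at 3.2]
3. m(cons(b, b), cons(cons(b, c), cons(e, e)), cons(cons(c, c), cons(b, b)))  →  e   [R1 at ε]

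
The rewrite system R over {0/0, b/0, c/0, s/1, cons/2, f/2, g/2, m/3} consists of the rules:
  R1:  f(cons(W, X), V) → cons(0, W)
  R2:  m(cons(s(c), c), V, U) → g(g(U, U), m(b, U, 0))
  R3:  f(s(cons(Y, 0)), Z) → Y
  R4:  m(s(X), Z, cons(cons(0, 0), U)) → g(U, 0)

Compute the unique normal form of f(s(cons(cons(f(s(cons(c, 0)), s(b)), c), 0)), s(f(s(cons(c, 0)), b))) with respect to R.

1. f(s(cons(cons(f(s(cons(c, 0)), s(b)), c), 0)), s(f(s(cons(c, 0)), b)))  →  cons(f(s(cons(c, 0)), s(b)), c)   [R3 at ε]
2. cons(f(s(cons(c, 0)), s(b)), c)  →  cons(c, c)   [R3 at 1]

cons(c, c)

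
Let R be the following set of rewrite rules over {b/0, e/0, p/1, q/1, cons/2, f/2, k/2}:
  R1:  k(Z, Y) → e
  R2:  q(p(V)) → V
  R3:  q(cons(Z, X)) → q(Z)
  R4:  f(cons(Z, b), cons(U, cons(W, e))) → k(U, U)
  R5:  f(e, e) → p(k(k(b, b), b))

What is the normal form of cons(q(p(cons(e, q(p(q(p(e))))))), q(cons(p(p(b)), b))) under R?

cons(cons(e, e), p(b))

1. cons(q(p(cons(e, q(p(q(p(e))))))), q(cons(p(p(b)), b)))  →  cons(cons(e, q(p(q(p(e))))), q(cons(p(p(b)), b)))   [R2 at 1]
2. cons(cons(e, q(p(q(p(e))))), q(cons(p(p(b)), b)))  →  cons(cons(e, q(p(e))), q(cons(p(p(b)), b)))   [R2 at 1.2]
3. cons(cons(e, q(p(e))), q(cons(p(p(b)), b)))  →  cons(cons(e, e), q(cons(p(p(b)), b)))   [R2 at 1.2]
4. cons(cons(e, e), q(cons(p(p(b)), b)))  →  cons(cons(e, e), q(p(p(b))))   [R3 at 2]
5. cons(cons(e, e), q(p(p(b))))  →  cons(cons(e, e), p(b))   [R2 at 2]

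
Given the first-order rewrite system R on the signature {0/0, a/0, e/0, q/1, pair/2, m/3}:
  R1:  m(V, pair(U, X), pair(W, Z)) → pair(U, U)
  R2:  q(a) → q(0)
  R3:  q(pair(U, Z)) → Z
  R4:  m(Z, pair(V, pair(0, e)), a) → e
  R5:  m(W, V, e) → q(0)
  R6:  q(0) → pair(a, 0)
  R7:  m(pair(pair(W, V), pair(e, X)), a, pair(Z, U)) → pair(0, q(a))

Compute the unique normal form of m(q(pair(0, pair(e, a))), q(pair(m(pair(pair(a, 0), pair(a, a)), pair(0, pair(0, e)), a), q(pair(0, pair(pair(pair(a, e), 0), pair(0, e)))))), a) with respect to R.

1. m(q(pair(0, pair(e, a))), q(pair(m(pair(pair(a, 0), pair(a, a)), pair(0, pair(0, e)), a), q(pair(0, pair(pair(pair(a, e), 0), pair(0, e)))))), a)  →  m(pair(e, a), q(pair(m(pair(pair(a, 0), pair(a, a)), pair(0, pair(0, e)), a), q(pair(0, pair(pair(pair(a, e), 0), pair(0, e)))))), a)   [R3 at 1]
2. m(pair(e, a), q(pair(m(pair(pair(a, 0), pair(a, a)), pair(0, pair(0, e)), a), q(pair(0, pair(pair(pair(a, e), 0), pair(0, e)))))), a)  →  m(pair(e, a), q(pair(0, pair(pair(pair(a, e), 0), pair(0, e)))), a)   [R3 at 2]
3. m(pair(e, a), q(pair(0, pair(pair(pair(a, e), 0), pair(0, e)))), a)  →  m(pair(e, a), pair(pair(pair(a, e), 0), pair(0, e)), a)   [R3 at 2]
4. m(pair(e, a), pair(pair(pair(a, e), 0), pair(0, e)), a)  →  e   [R4 at ε]

e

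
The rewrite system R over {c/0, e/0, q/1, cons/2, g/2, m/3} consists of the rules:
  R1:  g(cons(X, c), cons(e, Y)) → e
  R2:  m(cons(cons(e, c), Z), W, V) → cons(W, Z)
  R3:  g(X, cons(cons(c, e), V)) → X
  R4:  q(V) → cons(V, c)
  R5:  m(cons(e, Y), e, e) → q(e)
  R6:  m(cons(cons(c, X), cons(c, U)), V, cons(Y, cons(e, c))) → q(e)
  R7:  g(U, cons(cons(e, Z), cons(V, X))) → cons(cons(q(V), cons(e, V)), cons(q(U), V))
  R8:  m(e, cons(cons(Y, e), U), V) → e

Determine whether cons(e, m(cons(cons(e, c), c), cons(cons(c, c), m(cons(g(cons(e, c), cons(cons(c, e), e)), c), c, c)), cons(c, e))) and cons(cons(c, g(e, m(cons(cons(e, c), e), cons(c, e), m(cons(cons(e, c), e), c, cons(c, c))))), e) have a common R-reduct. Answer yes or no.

no — NF(t₁) = cons(e, cons(cons(cons(c, c), cons(c, c)), c)), NF(t₂) = cons(cons(c, e), e)

Reduce t₁ = cons(e, m(cons(cons(e, c), c), cons(cons(c, c), m(cons(g(cons(e, c), cons(cons(c, e), e)), c), c, c)), cons(c, e))):
1. cons(e, m(cons(cons(e, c), c), cons(cons(c, c), m(cons(g(cons(e, c), cons(cons(c, e), e)), c), c, c)), cons(c, e)))  →  cons(e, cons(cons(cons(c, c), m(cons(g(cons(e, c), cons(cons(c, e), e)), c), c, c)), c))   [R2 at 2]
2. cons(e, cons(cons(cons(c, c), m(cons(g(cons(e, c), cons(cons(c, e), e)), c), c, c)), c))  →  cons(e, cons(cons(cons(c, c), m(cons(cons(e, c), c), c, c)), c))   [R3 at 2.1.2.1.1]
3. cons(e, cons(cons(cons(c, c), m(cons(cons(e, c), c), c, c)), c))  →  cons(e, cons(cons(cons(c, c), cons(c, c)), c))   [R2 at 2.1.2]

Reduce t₂ = cons(cons(c, g(e, m(cons(cons(e, c), e), cons(c, e), m(cons(cons(e, c), e), c, cons(c, c))))), e):
1. cons(cons(c, g(e, m(cons(cons(e, c), e), cons(c, e), m(cons(cons(e, c), e), c, cons(c, c))))), e)  →  cons(cons(c, g(e, cons(cons(c, e), e))), e)   [R2 at 1.2.2]
2. cons(cons(c, g(e, cons(cons(c, e), e))), e)  →  cons(cons(c, e), e)   [R3 at 1.2]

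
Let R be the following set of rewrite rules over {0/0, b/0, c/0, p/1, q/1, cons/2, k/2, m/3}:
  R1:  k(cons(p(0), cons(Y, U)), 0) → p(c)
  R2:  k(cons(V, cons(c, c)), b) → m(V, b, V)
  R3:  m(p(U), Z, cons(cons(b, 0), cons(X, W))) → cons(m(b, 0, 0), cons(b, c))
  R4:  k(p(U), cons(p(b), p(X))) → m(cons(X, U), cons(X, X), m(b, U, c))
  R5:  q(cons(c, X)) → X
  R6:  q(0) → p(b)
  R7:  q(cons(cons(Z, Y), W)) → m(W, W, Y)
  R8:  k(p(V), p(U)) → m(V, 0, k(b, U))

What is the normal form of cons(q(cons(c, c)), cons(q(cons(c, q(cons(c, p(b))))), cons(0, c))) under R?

1. cons(q(cons(c, c)), cons(q(cons(c, q(cons(c, p(b))))), cons(0, c)))  →  cons(c, cons(q(cons(c, q(cons(c, p(b))))), cons(0, c)))   [R5 at 1]
2. cons(c, cons(q(cons(c, q(cons(c, p(b))))), cons(0, c)))  →  cons(c, cons(q(cons(c, p(b))), cons(0, c)))   [R5 at 2.1]
3. cons(c, cons(q(cons(c, p(b))), cons(0, c)))  →  cons(c, cons(p(b), cons(0, c)))   [R5 at 2.1]

cons(c, cons(p(b), cons(0, c)))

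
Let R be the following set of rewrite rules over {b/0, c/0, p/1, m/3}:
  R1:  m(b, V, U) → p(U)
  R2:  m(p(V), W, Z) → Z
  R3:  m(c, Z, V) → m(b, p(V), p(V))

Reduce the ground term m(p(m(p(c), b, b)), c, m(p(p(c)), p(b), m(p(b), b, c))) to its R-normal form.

1. m(p(m(p(c), b, b)), c, m(p(p(c)), p(b), m(p(b), b, c)))  →  m(p(p(c)), p(b), m(p(b), b, c))   [R2 at ε]
2. m(p(p(c)), p(b), m(p(b), b, c))  →  m(p(b), b, c)   [R2 at ε]
3. m(p(b), b, c)  →  c   [R2 at ε]

c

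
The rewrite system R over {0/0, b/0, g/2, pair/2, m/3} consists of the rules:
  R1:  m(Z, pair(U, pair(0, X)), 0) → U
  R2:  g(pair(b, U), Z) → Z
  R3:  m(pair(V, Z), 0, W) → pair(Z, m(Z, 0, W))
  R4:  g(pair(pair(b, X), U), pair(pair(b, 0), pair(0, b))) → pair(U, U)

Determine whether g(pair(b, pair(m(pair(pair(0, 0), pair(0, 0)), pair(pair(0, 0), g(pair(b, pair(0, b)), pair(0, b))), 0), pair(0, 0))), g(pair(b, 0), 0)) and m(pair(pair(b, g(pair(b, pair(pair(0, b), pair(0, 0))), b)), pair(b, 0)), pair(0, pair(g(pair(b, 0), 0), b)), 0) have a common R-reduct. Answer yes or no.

Reduce t₁ = g(pair(b, pair(m(pair(pair(0, 0), pair(0, 0)), pair(pair(0, 0), g(pair(b, pair(0, b)), pair(0, b))), 0), pair(0, 0))), g(pair(b, 0), 0)):
1. g(pair(b, pair(m(pair(pair(0, 0), pair(0, 0)), pair(pair(0, 0), g(pair(b, pair(0, b)), pair(0, b))), 0), pair(0, 0))), g(pair(b, 0), 0))  →  g(pair(b, 0), 0)   [R2 at ε]
2. g(pair(b, 0), 0)  →  0   [R2 at ε]

Reduce t₂ = m(pair(pair(b, g(pair(b, pair(pair(0, b), pair(0, 0))), b)), pair(b, 0)), pair(0, pair(g(pair(b, 0), 0), b)), 0):
1. m(pair(pair(b, g(pair(b, pair(pair(0, b), pair(0, 0))), b)), pair(b, 0)), pair(0, pair(g(pair(b, 0), 0), b)), 0)  →  m(pair(pair(b, b), pair(b, 0)), pair(0, pair(g(pair(b, 0), 0), b)), 0)   [R2 at 1.1.2]
2. m(pair(pair(b, b), pair(b, 0)), pair(0, pair(g(pair(b, 0), 0), b)), 0)  →  m(pair(pair(b, b), pair(b, 0)), pair(0, pair(0, b)), 0)   [R2 at 2.2.1]
3. m(pair(pair(b, b), pair(b, 0)), pair(0, pair(0, b)), 0)  →  0   [R1 at ε]

yes — NF(t₁) = 0, NF(t₂) = 0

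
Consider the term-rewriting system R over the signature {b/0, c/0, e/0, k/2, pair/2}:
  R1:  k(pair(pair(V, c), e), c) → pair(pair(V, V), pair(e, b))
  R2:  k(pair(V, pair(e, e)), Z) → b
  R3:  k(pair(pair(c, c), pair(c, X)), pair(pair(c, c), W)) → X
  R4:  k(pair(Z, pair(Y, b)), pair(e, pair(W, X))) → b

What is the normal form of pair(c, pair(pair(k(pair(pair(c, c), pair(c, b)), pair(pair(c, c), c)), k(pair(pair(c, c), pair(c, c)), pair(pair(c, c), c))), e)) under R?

pair(c, pair(pair(b, c), e))

1. pair(c, pair(pair(k(pair(pair(c, c), pair(c, b)), pair(pair(c, c), c)), k(pair(pair(c, c), pair(c, c)), pair(pair(c, c), c))), e))  →  pair(c, pair(pair(b, k(pair(pair(c, c), pair(c, c)), pair(pair(c, c), c))), e))   [R3 at 2.1.1]
2. pair(c, pair(pair(b, k(pair(pair(c, c), pair(c, c)), pair(pair(c, c), c))), e))  →  pair(c, pair(pair(b, c), e))   [R3 at 2.1.2]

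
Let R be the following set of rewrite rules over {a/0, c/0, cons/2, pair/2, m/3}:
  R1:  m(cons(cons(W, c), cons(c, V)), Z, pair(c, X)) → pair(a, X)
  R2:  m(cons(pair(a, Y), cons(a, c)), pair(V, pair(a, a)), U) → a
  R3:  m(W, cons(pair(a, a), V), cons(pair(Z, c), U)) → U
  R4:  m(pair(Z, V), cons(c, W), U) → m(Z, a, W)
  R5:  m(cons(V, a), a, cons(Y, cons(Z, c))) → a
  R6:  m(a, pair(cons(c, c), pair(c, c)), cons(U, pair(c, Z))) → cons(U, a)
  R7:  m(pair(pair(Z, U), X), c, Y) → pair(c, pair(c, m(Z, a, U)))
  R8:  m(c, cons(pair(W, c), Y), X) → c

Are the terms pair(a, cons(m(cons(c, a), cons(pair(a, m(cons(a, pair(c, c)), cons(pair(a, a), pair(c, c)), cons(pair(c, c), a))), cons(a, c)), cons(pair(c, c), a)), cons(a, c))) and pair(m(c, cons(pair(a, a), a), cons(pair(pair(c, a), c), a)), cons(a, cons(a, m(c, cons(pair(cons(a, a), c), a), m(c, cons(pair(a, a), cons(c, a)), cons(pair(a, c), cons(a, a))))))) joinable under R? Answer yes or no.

Reduce t₁ = pair(a, cons(m(cons(c, a), cons(pair(a, m(cons(a, pair(c, c)), cons(pair(a, a), pair(c, c)), cons(pair(c, c), a))), cons(a, c)), cons(pair(c, c), a)), cons(a, c))):
1. pair(a, cons(m(cons(c, a), cons(pair(a, m(cons(a, pair(c, c)), cons(pair(a, a), pair(c, c)), cons(pair(c, c), a))), cons(a, c)), cons(pair(c, c), a)), cons(a, c)))  →  pair(a, cons(m(cons(c, a), cons(pair(a, a), cons(a, c)), cons(pair(c, c), a)), cons(a, c)))   [R3 at 2.1.2.1.2]
2. pair(a, cons(m(cons(c, a), cons(pair(a, a), cons(a, c)), cons(pair(c, c), a)), cons(a, c)))  →  pair(a, cons(a, cons(a, c)))   [R3 at 2.1]

Reduce t₂ = pair(m(c, cons(pair(a, a), a), cons(pair(pair(c, a), c), a)), cons(a, cons(a, m(c, cons(pair(cons(a, a), c), a), m(c, cons(pair(a, a), cons(c, a)), cons(pair(a, c), cons(a, a))))))):
1. pair(m(c, cons(pair(a, a), a), cons(pair(pair(c, a), c), a)), cons(a, cons(a, m(c, cons(pair(cons(a, a), c), a), m(c, cons(pair(a, a), cons(c, a)), cons(pair(a, c), cons(a, a)))))))  →  pair(a, cons(a, cons(a, m(c, cons(pair(cons(a, a), c), a), m(c, cons(pair(a, a), cons(c, a)), cons(pair(a, c), cons(a, a)))))))   [R3 at 1]
2. pair(a, cons(a, cons(a, m(c, cons(pair(cons(a, a), c), a), m(c, cons(pair(a, a), cons(c, a)), cons(pair(a, c), cons(a, a)))))))  →  pair(a, cons(a, cons(a, c)))   [R8 at 2.2.2]

yes — NF(t₁) = pair(a, cons(a, cons(a, c))), NF(t₂) = pair(a, cons(a, cons(a, c)))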